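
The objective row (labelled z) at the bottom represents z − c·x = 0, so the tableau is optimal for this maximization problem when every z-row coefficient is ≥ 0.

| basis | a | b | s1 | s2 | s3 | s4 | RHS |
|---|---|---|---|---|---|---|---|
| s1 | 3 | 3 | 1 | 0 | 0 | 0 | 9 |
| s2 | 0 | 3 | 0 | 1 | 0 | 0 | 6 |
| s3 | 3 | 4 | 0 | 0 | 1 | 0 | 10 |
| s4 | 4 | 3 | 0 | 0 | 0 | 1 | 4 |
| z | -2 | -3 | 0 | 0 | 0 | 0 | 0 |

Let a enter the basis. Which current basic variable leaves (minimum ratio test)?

s4

Column a entries and ratios — s1: 9/3 = 3; s2: 0 ≤ 0, skip; s3: 10/3 = 10/3; s4: 4/4 = 1.
Smallest ratio is 1 in the row of s4, so s4 leaves.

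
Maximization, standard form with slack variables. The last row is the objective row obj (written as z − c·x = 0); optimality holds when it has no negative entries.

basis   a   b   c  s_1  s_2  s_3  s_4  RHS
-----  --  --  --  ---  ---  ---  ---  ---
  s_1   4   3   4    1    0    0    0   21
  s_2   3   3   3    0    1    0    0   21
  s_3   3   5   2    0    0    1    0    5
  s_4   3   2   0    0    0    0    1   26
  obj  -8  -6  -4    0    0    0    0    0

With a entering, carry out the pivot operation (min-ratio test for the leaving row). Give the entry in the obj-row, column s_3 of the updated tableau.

8/3

Ratio test on column a — row 1: 21/4 = 21/4; row 2: 21/3 = 7; row 3: 5/3 = 5/3; row 4: 26/3 = 26/3. Minimum is 5/3 at row 3 (s_3 leaves); pivot element 3.
Divide row 3 by 3; eliminate column a from the other rows.
obj-row update in column s_3: 0 − (-8)·(1/3) = 8/3.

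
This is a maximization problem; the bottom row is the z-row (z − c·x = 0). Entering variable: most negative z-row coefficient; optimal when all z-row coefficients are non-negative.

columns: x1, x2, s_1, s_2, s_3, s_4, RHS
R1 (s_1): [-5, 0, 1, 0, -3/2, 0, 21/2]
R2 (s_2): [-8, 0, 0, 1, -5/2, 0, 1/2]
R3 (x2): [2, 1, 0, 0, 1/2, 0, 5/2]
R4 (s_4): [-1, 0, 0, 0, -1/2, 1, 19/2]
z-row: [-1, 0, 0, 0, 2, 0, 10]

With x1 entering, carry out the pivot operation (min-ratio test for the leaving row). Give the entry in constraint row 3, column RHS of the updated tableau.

Ratio test on column x1 — row 1: entry -5 ≤ 0; row 2: entry -8 ≤ 0; row 3: (5/2)/2 = 5/4; row 4: entry -1 ≤ 0. Minimum is 5/4 at row 3 (x2 leaves); pivot element 2.
Divide row 3 by 2; eliminate column x1 from the other rows.
In the new row 3, the RHS entry is the old entry divided by the pivot: (5/2)/2 = 5/4.

5/4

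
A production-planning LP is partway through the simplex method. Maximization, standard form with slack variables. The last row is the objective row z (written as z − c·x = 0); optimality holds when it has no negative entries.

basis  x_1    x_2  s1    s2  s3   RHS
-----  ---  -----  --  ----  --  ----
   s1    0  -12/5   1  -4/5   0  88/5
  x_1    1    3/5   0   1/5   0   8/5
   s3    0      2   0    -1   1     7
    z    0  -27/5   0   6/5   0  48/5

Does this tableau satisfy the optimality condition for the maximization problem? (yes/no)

The z-row has a negative entry -27/5 in column x_2, so it is not optimal.

no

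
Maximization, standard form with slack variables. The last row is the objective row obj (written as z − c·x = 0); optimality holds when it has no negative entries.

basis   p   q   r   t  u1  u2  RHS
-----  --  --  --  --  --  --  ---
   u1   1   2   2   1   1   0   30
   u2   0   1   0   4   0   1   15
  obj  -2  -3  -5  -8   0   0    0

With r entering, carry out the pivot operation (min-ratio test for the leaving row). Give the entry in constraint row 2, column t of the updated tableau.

4

Ratio test on column r — row 1: 30/2 = 15; row 2: entry 0 ≤ 0. Minimum is 15 at row 1 (u1 leaves); pivot element 2.
Divide row 1 by 2; eliminate column r from the other rows.
Row 2 update in column t: 4 − 0·(1/2) = 4.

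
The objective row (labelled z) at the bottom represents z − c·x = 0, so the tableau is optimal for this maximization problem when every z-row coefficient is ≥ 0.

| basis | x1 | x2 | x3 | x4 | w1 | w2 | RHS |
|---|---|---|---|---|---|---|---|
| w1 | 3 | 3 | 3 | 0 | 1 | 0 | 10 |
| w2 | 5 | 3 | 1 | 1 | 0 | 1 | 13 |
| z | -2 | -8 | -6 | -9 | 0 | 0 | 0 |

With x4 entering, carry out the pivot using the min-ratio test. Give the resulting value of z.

117

Ratio test on column x4 — row 1: entry 0 ≤ 0; row 2: 13/1 = 13. Minimum is 13 at row 2 (w2 leaves); pivot element 1.
Pivot on row 2; the z-row RHS becomes 0 − (-9)·13 = 117.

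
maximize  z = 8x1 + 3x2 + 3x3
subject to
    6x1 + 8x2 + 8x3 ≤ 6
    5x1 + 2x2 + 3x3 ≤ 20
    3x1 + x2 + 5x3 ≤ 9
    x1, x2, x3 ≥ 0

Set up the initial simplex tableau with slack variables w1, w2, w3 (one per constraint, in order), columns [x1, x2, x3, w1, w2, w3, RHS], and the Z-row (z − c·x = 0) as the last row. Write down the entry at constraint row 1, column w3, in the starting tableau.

0

Slack w3 belongs to constraint 3; its column is the unit vector e_3, so the entry in row 1 is 0.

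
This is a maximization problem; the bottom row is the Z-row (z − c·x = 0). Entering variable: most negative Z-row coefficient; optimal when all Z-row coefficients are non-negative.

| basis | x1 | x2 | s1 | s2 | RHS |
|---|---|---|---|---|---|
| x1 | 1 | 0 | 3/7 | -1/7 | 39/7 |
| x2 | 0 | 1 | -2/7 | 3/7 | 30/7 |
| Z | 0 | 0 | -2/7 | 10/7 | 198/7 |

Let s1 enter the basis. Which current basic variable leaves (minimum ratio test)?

x1

Column s1 entries and ratios — x1: (39/7)/(3/7) = 13; x2: -2/7 ≤ 0, skip.
Smallest ratio is 13 in the row of x1, so x1 leaves.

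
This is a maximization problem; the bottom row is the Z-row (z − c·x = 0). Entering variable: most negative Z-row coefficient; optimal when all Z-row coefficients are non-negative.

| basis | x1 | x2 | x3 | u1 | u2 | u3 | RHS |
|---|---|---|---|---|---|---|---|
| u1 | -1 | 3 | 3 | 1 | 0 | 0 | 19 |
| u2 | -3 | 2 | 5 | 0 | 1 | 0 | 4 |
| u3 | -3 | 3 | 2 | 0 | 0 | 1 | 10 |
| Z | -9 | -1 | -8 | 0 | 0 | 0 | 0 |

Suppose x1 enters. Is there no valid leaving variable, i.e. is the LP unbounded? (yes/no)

Every constraint-row entry in column x1 is ≤ 0, so increasing x1 is unbounded.

yes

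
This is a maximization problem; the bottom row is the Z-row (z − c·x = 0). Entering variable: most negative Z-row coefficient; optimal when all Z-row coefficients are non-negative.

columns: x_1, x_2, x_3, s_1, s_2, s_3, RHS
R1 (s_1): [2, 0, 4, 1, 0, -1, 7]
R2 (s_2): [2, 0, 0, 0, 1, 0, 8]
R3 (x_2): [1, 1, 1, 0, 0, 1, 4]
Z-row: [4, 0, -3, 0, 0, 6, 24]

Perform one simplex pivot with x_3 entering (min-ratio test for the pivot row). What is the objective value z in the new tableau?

Ratio test on column x_3 — row 1: 7/4 = 7/4; row 2: entry 0 ≤ 0; row 3: 4/1 = 4. Minimum is 7/4 at row 1 (s_1 leaves); pivot element 4.
Pivot on row 1; the Z-row RHS becomes 24 − (-3)·(7/4) = 117/4.

117/4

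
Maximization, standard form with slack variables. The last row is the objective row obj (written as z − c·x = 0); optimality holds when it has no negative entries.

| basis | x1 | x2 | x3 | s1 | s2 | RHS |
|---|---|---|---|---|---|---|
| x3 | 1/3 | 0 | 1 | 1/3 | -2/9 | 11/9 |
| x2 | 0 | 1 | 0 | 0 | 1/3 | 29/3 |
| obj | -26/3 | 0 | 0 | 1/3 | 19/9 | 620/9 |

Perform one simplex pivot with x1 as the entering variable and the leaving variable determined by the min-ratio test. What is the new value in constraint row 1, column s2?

Ratio test on column x1 — row 1: (11/9)/(1/3) = 11/3; row 2: entry 0 ≤ 0. Minimum is 11/3 at row 1 (x3 leaves); pivot element 1/3.
Divide row 1 by 1/3; eliminate column x1 from the other rows.
In the new row 1, the s2 entry is the old entry divided by the pivot: (-2/9)/(1/3) = -2/3.

-2/3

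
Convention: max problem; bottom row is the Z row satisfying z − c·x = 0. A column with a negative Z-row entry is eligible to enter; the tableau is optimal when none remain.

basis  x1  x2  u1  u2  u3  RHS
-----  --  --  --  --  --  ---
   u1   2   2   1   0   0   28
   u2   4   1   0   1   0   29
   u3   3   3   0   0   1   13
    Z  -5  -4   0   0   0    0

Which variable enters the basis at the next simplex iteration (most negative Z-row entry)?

x1

Negative Z-row entries: x1: -5, x2: -4.
The most negative is -5 in column x1, so x1 enters.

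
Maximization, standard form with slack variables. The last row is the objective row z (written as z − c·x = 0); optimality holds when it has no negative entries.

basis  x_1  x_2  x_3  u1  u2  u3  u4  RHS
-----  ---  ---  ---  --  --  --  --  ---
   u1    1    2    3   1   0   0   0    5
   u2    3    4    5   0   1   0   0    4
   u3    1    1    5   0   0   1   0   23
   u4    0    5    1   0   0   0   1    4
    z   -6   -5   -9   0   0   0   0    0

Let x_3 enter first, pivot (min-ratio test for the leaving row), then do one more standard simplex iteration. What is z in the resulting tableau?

8

Ratio test on column x_3 — row 1: 5/3 = 5/3; row 2: 4/5 = 4/5; row 3: 23/5 = 23/5; row 4: 4/1 = 4. Minimum is 4/5 at row 2 (u2 leaves); pivot element 5.
Pivot on row 2; the z-row RHS becomes 0 − (-9)·(4/5) = 36/5.
Next entering variable (most negative z-row entry -3/5): x_1.
Ratio test on column x_1 — row 1: entry -4/5 ≤ 0; row 2: (4/5)/(3/5) = 4/3; row 3: entry -2 ≤ 0; row 4: entry -3/5 ≤ 0. Minimum is 4/3 at row 2 (x_3 leaves); pivot element 3/5.
After the second pivot the z-row RHS is 36/5 − (-3/5)·(4/3) = 8.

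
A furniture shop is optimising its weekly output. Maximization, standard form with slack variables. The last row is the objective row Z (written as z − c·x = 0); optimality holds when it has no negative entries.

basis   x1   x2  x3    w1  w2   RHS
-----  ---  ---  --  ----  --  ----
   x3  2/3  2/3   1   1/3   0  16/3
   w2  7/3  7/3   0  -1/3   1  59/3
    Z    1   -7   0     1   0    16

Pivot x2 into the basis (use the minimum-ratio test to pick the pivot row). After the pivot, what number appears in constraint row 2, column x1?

0

Ratio test on column x2 — row 1: (16/3)/(2/3) = 8; row 2: (59/3)/(7/3) = 59/7. Minimum is 8 at row 1 (x3 leaves); pivot element 2/3.
Divide row 1 by 2/3; eliminate column x2 from the other rows.
Row 2 update in column x1: 7/3 − (7/3)·1 = 0.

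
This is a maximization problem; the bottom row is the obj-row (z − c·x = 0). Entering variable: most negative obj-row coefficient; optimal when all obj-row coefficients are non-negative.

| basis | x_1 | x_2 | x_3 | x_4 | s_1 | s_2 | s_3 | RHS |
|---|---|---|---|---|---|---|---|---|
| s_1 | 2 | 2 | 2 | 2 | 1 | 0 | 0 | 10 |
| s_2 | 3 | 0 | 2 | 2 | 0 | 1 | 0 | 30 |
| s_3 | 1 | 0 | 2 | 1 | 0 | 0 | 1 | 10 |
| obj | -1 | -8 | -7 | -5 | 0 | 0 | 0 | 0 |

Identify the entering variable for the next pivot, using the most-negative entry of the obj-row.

Negative obj-row entries: x_1: -1, x_2: -8, x_3: -7, x_4: -5.
The most negative is -8 in column x_2, so x_2 enters.

x_2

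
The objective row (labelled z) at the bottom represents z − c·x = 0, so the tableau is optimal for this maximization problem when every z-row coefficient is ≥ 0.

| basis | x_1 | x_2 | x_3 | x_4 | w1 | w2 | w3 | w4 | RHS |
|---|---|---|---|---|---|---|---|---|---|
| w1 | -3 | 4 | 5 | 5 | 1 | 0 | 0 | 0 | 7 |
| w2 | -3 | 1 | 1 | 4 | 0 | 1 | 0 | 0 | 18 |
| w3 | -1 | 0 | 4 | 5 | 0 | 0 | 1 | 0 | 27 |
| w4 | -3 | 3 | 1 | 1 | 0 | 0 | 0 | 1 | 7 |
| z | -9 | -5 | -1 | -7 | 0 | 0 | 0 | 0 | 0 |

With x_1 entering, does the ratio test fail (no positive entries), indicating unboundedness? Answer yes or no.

Every constraint-row entry in column x_1 is ≤ 0, so increasing x_1 is unbounded.

yes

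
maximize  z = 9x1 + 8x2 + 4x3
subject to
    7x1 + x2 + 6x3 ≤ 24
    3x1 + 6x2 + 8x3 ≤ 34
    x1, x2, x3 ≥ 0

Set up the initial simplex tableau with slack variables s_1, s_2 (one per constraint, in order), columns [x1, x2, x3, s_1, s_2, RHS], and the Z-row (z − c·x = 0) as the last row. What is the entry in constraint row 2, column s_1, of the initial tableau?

0

Slack s_1 belongs to constraint 1; its column is the unit vector e_1, so the entry in row 2 is 0.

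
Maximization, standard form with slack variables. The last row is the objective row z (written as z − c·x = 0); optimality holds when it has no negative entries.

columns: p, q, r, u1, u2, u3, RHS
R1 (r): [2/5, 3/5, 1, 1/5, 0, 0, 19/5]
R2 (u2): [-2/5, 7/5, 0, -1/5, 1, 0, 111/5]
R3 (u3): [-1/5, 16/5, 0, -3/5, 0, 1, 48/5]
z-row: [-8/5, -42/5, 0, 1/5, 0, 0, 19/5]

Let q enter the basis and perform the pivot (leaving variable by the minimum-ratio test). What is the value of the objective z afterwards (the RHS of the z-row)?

29

Ratio test on column q — row 1: (19/5)/(3/5) = 19/3; row 2: (111/5)/(7/5) = 111/7; row 3: (48/5)/(16/5) = 3. Minimum is 3 at row 3 (u3 leaves); pivot element 16/5.
Pivot on row 3; the z-row RHS becomes 19/5 − (-42/5)·3 = 29.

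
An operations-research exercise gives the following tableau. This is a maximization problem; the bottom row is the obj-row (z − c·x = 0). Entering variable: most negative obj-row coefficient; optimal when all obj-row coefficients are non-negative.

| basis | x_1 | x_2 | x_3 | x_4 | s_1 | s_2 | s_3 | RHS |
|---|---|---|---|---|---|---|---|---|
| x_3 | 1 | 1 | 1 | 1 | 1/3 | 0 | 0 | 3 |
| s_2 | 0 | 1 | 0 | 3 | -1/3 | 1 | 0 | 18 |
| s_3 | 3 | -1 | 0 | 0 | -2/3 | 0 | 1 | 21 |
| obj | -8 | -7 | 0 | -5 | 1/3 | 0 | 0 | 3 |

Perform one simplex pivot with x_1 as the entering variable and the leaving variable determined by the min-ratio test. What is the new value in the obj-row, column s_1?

3

Ratio test on column x_1 — row 1: 3/1 = 3; row 2: entry 0 ≤ 0; row 3: 21/3 = 7. Minimum is 3 at row 1 (x_3 leaves); pivot element 1.
Divide row 1 by 1; eliminate column x_1 from the other rows.
obj-row update in column s_1: 1/3 − (-8)·(1/3) = 3.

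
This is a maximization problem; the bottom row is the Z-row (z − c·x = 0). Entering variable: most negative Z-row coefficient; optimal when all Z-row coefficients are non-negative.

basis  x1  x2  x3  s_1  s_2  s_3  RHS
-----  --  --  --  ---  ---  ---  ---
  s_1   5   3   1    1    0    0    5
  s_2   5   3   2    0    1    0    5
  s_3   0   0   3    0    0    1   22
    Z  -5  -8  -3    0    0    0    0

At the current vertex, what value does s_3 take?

22

s_3 is basic (row 3); its value is the RHS of that row, 22.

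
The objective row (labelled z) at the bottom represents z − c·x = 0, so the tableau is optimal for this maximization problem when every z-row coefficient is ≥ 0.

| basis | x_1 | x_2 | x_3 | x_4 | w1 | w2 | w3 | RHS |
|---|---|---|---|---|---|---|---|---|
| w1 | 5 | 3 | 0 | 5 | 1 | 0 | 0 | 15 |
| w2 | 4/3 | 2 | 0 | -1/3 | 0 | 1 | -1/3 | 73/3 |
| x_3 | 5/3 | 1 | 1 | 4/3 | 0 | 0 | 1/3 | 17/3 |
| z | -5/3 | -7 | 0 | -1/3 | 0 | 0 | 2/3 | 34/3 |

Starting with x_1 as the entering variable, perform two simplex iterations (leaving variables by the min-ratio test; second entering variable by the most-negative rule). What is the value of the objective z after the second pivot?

139/3

Ratio test on column x_1 — row 1: 15/5 = 3; row 2: (73/3)/(4/3) = 73/4; row 3: (17/3)/(5/3) = 17/5. Minimum is 3 at row 1 (w1 leaves); pivot element 5.
Pivot on row 1; the z-row RHS becomes 34/3 − (-5/3)·3 = 49/3.
Next entering variable (most negative z-row entry -6): x_2.
Ratio test on column x_2 — row 1: 3/(3/5) = 5; row 2: (61/3)/(6/5) = 305/18; row 3: entry 0 ≤ 0. Minimum is 5 at row 1 (x_1 leaves); pivot element 3/5.
After the second pivot the z-row RHS is 49/3 − (-6)·5 = 139/3.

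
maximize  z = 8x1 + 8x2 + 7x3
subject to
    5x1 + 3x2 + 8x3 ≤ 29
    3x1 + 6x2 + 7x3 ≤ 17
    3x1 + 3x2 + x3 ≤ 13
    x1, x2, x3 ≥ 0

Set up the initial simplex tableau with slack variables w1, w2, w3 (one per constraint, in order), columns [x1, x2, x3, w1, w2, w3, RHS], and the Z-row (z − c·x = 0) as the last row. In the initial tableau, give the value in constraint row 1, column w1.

Slack w1 belongs to constraint 1; its column is the unit vector e_1, so the entry in row 1 is 1.

1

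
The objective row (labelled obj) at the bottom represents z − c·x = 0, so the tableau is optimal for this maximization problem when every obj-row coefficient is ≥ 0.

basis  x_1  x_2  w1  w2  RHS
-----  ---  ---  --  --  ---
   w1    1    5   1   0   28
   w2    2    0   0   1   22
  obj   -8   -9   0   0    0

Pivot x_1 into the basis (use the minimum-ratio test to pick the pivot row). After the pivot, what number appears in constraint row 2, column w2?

1/2

Ratio test on column x_1 — row 1: 28/1 = 28; row 2: 22/2 = 11. Minimum is 11 at row 2 (w2 leaves); pivot element 2.
Divide row 2 by 2; eliminate column x_1 from the other rows.
In the new row 2, the w2 entry is the old entry divided by the pivot: 1/2 = 1/2.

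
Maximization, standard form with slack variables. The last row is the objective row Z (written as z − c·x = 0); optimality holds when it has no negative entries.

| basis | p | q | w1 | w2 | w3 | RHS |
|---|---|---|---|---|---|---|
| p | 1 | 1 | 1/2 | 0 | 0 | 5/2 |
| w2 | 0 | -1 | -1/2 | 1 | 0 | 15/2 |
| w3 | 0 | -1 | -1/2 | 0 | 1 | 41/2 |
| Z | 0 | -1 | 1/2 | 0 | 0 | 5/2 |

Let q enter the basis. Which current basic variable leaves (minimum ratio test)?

p

Column q entries and ratios — p: (5/2)/1 = 5/2; w2: -1 ≤ 0, skip; w3: -1 ≤ 0, skip.
Smallest ratio is 5/2 in the row of p, so p leaves.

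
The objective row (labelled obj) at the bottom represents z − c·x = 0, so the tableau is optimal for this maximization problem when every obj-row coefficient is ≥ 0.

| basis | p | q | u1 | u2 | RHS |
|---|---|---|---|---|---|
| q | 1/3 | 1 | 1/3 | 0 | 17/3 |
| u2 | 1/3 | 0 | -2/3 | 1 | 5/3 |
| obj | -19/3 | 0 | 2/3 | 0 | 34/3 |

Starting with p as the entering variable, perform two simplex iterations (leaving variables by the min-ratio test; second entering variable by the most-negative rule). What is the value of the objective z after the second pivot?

Ratio test on column p — row 1: (17/3)/(1/3) = 17; row 2: (5/3)/(1/3) = 5. Minimum is 5 at row 2 (u2 leaves); pivot element 1/3.
Pivot on row 2; the obj-row RHS becomes 34/3 − (-19/3)·5 = 43.
Next entering variable (most negative obj-row entry -12): u1.
Ratio test on column u1 — row 1: 4/1 = 4; row 2: entry -2 ≤ 0. Minimum is 4 at row 1 (q leaves); pivot element 1.
After the second pivot the obj-row RHS is 43 − (-12)·4 = 91.

91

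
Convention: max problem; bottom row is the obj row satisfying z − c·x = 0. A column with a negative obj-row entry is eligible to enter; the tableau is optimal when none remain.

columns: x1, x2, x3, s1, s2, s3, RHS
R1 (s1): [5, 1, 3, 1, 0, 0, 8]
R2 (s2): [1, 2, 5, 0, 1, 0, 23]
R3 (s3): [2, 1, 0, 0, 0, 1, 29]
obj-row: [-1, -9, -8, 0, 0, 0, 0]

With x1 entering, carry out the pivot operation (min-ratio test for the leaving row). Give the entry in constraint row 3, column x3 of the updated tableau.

-6/5

Ratio test on column x1 — row 1: 8/5 = 8/5; row 2: 23/1 = 23; row 3: 29/2 = 29/2. Minimum is 8/5 at row 1 (s1 leaves); pivot element 5.
Divide row 1 by 5; eliminate column x1 from the other rows.
Row 3 update in column x3: 0 − 2·(3/5) = -6/5.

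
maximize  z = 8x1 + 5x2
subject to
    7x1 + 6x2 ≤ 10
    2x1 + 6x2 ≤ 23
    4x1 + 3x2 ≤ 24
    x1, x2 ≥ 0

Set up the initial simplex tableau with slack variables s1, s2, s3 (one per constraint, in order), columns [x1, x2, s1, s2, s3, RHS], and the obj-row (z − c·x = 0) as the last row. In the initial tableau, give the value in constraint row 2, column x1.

2

Constraint 2 has coefficient 2 on x1.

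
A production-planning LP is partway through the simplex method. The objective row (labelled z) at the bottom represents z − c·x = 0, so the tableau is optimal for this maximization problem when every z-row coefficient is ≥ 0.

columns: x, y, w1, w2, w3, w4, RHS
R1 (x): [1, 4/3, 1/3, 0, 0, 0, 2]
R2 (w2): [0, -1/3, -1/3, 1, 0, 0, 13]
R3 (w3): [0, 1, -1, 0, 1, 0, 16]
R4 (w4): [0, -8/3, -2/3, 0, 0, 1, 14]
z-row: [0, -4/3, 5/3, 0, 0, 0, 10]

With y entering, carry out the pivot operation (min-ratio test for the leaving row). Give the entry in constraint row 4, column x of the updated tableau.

2

Ratio test on column y — row 1: 2/(4/3) = 3/2; row 2: entry -1/3 ≤ 0; row 3: 16/1 = 16; row 4: entry -8/3 ≤ 0. Minimum is 3/2 at row 1 (x leaves); pivot element 4/3.
Divide row 1 by 4/3; eliminate column y from the other rows.
Row 4 update in column x: 0 − (-8/3)·(3/4) = 2.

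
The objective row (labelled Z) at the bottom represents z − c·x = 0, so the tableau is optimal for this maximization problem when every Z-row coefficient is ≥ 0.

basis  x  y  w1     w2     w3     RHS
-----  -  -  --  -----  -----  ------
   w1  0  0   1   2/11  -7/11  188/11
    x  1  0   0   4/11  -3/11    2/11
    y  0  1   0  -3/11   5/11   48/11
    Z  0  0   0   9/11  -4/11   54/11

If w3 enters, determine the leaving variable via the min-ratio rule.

y

Column w3 entries and ratios — w1: -7/11 ≤ 0, skip; x: -3/11 ≤ 0, skip; y: (48/11)/(5/11) = 48/5.
Smallest ratio is 48/5 in the row of y, so y leaves.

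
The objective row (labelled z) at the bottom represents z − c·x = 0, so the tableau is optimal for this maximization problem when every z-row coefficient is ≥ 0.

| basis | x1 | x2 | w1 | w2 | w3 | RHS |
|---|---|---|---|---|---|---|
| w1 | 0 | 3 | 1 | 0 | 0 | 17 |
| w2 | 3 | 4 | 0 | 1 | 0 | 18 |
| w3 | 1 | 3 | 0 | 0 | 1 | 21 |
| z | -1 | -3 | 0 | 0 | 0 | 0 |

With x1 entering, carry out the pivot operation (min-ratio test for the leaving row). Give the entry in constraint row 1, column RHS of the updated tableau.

17

Ratio test on column x1 — row 1: entry 0 ≤ 0; row 2: 18/3 = 6; row 3: 21/1 = 21. Minimum is 6 at row 2 (w2 leaves); pivot element 3.
Divide row 2 by 3; eliminate column x1 from the other rows.
Row 1 update in column RHS: 17 − 0·6 = 17.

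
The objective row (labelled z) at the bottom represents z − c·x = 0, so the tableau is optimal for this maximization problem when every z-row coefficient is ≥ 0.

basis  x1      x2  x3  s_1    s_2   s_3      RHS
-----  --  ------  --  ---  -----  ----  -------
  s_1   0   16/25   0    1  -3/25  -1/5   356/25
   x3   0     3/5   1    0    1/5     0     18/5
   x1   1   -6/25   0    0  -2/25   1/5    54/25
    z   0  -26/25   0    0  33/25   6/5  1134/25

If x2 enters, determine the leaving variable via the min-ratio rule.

Column x2 entries and ratios — s_1: (356/25)/(16/25) = 89/4; x3: (18/5)/(3/5) = 6; x1: -6/25 ≤ 0, skip.
Smallest ratio is 6 in the row of x3, so x3 leaves.

x3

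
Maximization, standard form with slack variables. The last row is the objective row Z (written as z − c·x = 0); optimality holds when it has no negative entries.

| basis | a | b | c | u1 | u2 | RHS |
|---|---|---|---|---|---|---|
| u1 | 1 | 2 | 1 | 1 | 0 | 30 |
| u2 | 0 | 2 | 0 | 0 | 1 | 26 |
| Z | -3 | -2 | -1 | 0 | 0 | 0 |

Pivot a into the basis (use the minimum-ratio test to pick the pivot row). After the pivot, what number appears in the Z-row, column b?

Ratio test on column a — row 1: 30/1 = 30; row 2: entry 0 ≤ 0. Minimum is 30 at row 1 (u1 leaves); pivot element 1.
Divide row 1 by 1; eliminate column a from the other rows.
Z-row update in column b: -2 − (-3)·2 = 4.

4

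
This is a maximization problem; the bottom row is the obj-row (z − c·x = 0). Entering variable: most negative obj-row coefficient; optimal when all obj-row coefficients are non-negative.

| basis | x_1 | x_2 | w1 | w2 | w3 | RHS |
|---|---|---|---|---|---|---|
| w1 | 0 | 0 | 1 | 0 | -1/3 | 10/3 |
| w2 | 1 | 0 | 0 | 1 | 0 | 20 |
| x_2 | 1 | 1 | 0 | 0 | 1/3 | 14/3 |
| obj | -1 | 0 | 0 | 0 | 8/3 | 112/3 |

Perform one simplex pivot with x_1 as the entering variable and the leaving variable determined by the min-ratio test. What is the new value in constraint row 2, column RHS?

46/3

Ratio test on column x_1 — row 1: entry 0 ≤ 0; row 2: 20/1 = 20; row 3: (14/3)/1 = 14/3. Minimum is 14/3 at row 3 (x_2 leaves); pivot element 1.
Divide row 3 by 1; eliminate column x_1 from the other rows.
Row 2 update in column RHS: 20 − 1·(14/3) = 46/3.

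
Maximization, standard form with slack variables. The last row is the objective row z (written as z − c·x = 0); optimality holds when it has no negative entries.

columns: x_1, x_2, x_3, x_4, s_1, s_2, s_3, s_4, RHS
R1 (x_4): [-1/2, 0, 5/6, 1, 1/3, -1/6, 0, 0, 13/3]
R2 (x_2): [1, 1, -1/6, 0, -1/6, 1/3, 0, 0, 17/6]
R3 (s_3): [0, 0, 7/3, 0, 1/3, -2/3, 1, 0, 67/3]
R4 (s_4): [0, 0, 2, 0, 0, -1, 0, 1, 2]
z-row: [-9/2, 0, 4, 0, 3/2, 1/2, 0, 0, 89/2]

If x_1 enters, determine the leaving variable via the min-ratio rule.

x_2

Column x_1 entries and ratios — x_4: -1/2 ≤ 0, skip; x_2: (17/6)/1 = 17/6; s_3: 0 ≤ 0, skip; s_4: 0 ≤ 0, skip.
Smallest ratio is 17/6 in the row of x_2, so x_2 leaves.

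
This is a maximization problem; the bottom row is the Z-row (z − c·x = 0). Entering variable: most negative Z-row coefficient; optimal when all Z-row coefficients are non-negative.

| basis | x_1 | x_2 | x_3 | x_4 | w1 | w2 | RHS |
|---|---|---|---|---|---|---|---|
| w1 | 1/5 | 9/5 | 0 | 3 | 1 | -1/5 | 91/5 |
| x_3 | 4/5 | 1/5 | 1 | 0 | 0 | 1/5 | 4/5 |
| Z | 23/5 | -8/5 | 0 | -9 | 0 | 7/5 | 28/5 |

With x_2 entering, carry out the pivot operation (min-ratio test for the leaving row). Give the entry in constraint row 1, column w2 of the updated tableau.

Ratio test on column x_2 — row 1: (91/5)/(9/5) = 91/9; row 2: (4/5)/(1/5) = 4. Minimum is 4 at row 2 (x_3 leaves); pivot element 1/5.
Divide row 2 by 1/5; eliminate column x_2 from the other rows.
Row 1 update in column w2: -1/5 − (9/5)·1 = -2.

-2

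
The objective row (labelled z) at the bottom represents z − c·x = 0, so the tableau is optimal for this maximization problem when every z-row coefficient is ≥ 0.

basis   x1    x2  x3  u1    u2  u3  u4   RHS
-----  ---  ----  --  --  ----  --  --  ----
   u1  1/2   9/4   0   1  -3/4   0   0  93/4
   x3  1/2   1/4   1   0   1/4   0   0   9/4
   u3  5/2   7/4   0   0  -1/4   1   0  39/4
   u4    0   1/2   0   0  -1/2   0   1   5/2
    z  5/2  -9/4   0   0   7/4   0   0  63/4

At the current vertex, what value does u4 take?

5/2

u4 is basic (row 4); its value is the RHS of that row, 5/2.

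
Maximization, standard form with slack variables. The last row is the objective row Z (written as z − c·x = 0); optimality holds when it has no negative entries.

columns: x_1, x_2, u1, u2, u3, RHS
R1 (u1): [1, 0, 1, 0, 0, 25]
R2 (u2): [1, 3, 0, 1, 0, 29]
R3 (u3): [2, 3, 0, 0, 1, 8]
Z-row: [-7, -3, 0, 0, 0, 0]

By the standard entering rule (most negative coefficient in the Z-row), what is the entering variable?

x_1

Negative Z-row entries: x_1: -7, x_2: -3.
The most negative is -7 in column x_1, so x_1 enters.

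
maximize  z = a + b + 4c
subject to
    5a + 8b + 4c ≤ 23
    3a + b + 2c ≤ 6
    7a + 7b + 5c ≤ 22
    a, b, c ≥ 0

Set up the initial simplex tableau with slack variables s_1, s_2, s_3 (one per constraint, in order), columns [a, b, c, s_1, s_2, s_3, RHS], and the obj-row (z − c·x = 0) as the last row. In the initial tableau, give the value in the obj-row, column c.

The obj-row carries the negated objective coefficients: the c entry is -4.

-4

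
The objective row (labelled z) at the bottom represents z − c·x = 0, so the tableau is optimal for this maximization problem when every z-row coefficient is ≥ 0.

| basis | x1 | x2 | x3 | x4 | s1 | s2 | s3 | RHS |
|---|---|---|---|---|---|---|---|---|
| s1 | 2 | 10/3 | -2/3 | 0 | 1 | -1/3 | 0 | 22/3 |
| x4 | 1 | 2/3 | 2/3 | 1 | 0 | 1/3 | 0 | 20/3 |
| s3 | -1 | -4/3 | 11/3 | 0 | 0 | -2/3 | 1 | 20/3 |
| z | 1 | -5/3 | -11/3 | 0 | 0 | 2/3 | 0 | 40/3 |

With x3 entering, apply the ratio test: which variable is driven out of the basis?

s3

Column x3 entries and ratios — s1: -2/3 ≤ 0, skip; x4: (20/3)/(2/3) = 10; s3: (20/3)/(11/3) = 20/11.
Smallest ratio is 20/11 in the row of s3, so s3 leaves.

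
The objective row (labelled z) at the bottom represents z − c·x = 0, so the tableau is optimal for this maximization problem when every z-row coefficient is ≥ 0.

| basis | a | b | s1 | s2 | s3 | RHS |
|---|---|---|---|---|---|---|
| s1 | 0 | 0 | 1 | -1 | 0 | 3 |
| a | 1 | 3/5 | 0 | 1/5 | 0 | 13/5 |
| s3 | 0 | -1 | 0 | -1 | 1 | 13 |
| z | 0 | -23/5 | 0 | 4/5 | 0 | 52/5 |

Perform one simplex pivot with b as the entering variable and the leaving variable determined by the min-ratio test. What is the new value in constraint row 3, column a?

5/3

Ratio test on column b — row 1: entry 0 ≤ 0; row 2: (13/5)/(3/5) = 13/3; row 3: entry -1 ≤ 0. Minimum is 13/3 at row 2 (a leaves); pivot element 3/5.
Divide row 2 by 3/5; eliminate column b from the other rows.
Row 3 update in column a: 0 − (-1)·(5/3) = 5/3.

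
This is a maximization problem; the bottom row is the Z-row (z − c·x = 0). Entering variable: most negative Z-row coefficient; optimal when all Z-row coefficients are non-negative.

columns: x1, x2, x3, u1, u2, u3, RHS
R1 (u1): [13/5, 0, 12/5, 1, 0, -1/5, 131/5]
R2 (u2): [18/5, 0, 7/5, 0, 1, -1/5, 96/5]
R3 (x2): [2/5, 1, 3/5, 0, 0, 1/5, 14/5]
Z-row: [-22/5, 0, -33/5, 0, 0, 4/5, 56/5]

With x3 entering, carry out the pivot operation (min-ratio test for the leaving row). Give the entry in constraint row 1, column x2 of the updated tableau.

-4

Ratio test on column x3 — row 1: (131/5)/(12/5) = 131/12; row 2: (96/5)/(7/5) = 96/7; row 3: (14/5)/(3/5) = 14/3. Minimum is 14/3 at row 3 (x2 leaves); pivot element 3/5.
Divide row 3 by 3/5; eliminate column x3 from the other rows.
Row 1 update in column x2: 0 − (12/5)·(5/3) = -4.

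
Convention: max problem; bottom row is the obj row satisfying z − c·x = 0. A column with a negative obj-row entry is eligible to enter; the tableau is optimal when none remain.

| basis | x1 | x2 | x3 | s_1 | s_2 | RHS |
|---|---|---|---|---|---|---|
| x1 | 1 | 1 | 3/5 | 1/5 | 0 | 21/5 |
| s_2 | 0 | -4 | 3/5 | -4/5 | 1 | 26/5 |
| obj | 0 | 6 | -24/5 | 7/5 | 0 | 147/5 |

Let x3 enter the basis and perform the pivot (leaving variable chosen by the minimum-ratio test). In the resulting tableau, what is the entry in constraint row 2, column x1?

-1

Ratio test on column x3 — row 1: (21/5)/(3/5) = 7; row 2: (26/5)/(3/5) = 26/3. Minimum is 7 at row 1 (x1 leaves); pivot element 3/5.
Divide row 1 by 3/5; eliminate column x3 from the other rows.
Row 2 update in column x1: 0 − (3/5)·(5/3) = -1.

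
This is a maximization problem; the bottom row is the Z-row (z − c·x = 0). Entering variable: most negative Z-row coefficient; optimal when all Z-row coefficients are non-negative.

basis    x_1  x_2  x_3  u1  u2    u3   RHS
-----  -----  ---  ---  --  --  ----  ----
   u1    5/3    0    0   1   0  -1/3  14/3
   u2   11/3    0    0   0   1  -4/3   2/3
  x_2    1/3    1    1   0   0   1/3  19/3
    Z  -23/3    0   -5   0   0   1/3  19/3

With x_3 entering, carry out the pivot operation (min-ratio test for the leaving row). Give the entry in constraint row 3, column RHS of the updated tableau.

19/3

Ratio test on column x_3 — row 1: entry 0 ≤ 0; row 2: entry 0 ≤ 0; row 3: (19/3)/1 = 19/3. Minimum is 19/3 at row 3 (x_2 leaves); pivot element 1.
Divide row 3 by 1; eliminate column x_3 from the other rows.
In the new row 3, the RHS entry is the old entry divided by the pivot: (19/3)/1 = 19/3.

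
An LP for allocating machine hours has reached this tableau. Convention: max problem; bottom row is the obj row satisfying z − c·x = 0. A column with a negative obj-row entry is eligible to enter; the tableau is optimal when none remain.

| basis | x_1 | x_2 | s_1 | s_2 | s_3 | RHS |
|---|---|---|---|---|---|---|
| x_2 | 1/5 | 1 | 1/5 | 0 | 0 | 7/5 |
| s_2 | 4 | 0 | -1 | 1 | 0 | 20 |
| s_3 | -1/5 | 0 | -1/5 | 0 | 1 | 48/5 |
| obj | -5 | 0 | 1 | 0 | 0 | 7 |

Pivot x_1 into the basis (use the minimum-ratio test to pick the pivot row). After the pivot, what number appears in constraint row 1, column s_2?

-1/20

Ratio test on column x_1 — row 1: (7/5)/(1/5) = 7; row 2: 20/4 = 5; row 3: entry -1/5 ≤ 0. Minimum is 5 at row 2 (s_2 leaves); pivot element 4.
Divide row 2 by 4; eliminate column x_1 from the other rows.
Row 1 update in column s_2: 0 − (1/5)·(1/4) = -1/20.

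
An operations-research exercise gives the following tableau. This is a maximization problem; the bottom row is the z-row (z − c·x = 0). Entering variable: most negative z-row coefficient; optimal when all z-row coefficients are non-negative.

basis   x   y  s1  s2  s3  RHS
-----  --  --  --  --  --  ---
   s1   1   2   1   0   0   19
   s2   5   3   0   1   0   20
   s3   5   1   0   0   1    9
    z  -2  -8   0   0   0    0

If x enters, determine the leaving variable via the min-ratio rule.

s3

Column x entries and ratios — s1: 19/1 = 19; s2: 20/5 = 4; s3: 9/5 = 9/5.
Smallest ratio is 9/5 in the row of s3, so s3 leaves.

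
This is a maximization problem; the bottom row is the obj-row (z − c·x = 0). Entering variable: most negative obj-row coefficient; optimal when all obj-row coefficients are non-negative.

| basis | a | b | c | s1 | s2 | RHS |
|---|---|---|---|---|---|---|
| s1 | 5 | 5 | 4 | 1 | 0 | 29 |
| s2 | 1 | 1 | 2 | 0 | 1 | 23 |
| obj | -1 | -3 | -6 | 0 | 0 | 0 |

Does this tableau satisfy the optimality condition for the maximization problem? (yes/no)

no

The obj-row has a negative entry -6 in column c, so it is not optimal.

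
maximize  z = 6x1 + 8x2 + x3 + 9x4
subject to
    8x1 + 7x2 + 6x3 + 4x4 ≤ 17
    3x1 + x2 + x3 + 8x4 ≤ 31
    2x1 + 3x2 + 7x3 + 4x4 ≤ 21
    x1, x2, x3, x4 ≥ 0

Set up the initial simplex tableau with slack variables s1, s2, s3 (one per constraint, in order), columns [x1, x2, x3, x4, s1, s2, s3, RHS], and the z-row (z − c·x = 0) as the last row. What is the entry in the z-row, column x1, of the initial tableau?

The z-row carries the negated objective coefficients: the x1 entry is -6.

-6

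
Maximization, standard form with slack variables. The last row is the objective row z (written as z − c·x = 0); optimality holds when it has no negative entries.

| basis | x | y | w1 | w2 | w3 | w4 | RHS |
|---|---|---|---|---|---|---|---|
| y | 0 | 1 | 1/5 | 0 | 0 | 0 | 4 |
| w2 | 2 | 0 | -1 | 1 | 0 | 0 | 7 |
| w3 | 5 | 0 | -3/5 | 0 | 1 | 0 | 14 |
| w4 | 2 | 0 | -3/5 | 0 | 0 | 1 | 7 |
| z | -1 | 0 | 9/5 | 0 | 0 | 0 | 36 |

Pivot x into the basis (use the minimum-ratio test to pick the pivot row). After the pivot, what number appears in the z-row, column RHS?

Ratio test on column x — row 1: entry 0 ≤ 0; row 2: 7/2 = 7/2; row 3: 14/5 = 14/5; row 4: 7/2 = 7/2. Minimum is 14/5 at row 3 (w3 leaves); pivot element 5.
Divide row 3 by 5; eliminate column x from the other rows.
z-row update in column RHS: 36 − (-1)·(14/5) = 194/5.

194/5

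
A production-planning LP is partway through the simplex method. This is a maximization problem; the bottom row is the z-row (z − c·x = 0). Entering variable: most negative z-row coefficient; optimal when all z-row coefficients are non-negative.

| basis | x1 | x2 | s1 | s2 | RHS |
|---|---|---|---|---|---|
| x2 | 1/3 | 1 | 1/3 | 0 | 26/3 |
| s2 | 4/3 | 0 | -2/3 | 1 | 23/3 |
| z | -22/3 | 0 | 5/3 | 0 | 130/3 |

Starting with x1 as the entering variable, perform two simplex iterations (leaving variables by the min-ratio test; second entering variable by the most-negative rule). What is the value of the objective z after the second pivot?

Ratio test on column x1 — row 1: (26/3)/(1/3) = 26; row 2: (23/3)/(4/3) = 23/4. Minimum is 23/4 at row 2 (s2 leaves); pivot element 4/3.
Pivot on row 2; the z-row RHS becomes 130/3 − (-22/3)·(23/4) = 171/2.
Next entering variable (most negative z-row entry -2): s1.
Ratio test on column s1 — row 1: (27/4)/(1/2) = 27/2; row 2: entry -1/2 ≤ 0. Minimum is 27/2 at row 1 (x2 leaves); pivot element 1/2.
After the second pivot the z-row RHS is 171/2 − (-2)·(27/2) = 225/2.

225/2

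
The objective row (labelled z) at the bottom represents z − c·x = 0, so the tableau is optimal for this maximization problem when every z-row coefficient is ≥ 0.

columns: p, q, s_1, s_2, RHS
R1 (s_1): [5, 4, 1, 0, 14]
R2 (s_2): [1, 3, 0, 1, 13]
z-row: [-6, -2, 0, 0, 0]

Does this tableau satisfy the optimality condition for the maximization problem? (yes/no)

no

The z-row has a negative entry -6 in column p, so it is not optimal.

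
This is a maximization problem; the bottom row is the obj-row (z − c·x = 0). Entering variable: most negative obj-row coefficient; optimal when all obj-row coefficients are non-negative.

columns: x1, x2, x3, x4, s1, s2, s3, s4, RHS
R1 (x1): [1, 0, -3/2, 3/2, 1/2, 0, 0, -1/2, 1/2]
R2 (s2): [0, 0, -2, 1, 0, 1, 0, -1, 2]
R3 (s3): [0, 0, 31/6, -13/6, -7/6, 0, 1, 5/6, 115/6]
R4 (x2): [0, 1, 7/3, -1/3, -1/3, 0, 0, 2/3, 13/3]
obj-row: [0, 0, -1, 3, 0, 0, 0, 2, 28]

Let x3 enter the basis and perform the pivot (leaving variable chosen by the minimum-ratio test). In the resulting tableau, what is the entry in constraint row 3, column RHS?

Ratio test on column x3 — row 1: entry -3/2 ≤ 0; row 2: entry -2 ≤ 0; row 3: (115/6)/(31/6) = 115/31; row 4: (13/3)/(7/3) = 13/7. Minimum is 13/7 at row 4 (x2 leaves); pivot element 7/3.
Divide row 4 by 7/3; eliminate column x3 from the other rows.
Row 3 update in column RHS: 115/6 − (31/6)·(13/7) = 67/7.

67/7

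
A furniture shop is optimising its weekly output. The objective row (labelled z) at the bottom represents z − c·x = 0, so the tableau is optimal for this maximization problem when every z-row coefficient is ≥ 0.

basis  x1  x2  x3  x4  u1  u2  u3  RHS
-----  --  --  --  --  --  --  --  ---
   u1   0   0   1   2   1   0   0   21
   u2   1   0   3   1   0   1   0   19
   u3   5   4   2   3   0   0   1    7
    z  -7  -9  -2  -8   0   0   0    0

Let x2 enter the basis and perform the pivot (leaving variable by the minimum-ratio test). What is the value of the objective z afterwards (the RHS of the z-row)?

Ratio test on column x2 — row 1: entry 0 ≤ 0; row 2: entry 0 ≤ 0; row 3: 7/4 = 7/4. Minimum is 7/4 at row 3 (u3 leaves); pivot element 4.
Pivot on row 3; the z-row RHS becomes 0 − (-9)·(7/4) = 63/4.

63/4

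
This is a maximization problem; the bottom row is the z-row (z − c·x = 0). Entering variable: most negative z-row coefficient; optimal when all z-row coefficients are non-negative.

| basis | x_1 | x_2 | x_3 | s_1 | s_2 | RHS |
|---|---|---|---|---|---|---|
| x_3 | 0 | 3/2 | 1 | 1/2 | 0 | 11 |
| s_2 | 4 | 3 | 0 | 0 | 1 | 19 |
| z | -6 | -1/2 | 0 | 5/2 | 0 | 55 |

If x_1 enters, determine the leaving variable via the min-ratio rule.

s_2

Column x_1 entries and ratios — x_3: 0 ≤ 0, skip; s_2: 19/4 = 19/4.
Smallest ratio is 19/4 in the row of s_2, so s_2 leaves.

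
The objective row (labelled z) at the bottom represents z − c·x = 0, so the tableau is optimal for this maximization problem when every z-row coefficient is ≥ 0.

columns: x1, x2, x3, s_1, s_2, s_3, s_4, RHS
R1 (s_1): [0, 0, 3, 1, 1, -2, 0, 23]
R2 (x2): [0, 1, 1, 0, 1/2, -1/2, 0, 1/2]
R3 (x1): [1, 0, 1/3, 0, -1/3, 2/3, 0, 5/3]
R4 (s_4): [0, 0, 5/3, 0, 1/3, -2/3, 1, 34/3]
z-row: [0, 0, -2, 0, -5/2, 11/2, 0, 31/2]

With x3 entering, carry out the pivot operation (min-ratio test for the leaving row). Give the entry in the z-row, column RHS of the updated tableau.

Ratio test on column x3 — row 1: 23/3 = 23/3; row 2: (1/2)/1 = 1/2; row 3: (5/3)/(1/3) = 5; row 4: (34/3)/(5/3) = 34/5. Minimum is 1/2 at row 2 (x2 leaves); pivot element 1.
Divide row 2 by 1; eliminate column x3 from the other rows.
z-row update in column RHS: 31/2 − (-2)·(1/2) = 33/2.

33/2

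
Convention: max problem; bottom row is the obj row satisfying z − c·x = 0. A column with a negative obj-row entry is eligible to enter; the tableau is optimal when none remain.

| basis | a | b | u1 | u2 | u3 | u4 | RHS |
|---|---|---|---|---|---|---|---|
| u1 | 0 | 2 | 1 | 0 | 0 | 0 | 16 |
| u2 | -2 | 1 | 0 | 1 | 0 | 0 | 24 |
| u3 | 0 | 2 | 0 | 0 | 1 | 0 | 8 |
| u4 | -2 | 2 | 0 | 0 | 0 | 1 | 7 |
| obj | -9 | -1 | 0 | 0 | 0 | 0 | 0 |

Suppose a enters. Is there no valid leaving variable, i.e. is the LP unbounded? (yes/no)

Every constraint-row entry in column a is ≤ 0, so increasing a is unbounded.

yes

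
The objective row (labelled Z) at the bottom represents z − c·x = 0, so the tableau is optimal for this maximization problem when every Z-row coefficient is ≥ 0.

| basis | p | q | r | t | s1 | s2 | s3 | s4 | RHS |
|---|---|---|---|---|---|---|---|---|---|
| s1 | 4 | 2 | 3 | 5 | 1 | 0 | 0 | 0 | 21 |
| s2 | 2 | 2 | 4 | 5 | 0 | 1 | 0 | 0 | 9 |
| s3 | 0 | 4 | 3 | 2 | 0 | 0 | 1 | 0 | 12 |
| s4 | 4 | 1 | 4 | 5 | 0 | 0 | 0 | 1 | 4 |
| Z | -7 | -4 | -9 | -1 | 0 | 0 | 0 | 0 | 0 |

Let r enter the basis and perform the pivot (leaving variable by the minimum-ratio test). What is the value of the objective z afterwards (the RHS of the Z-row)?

Ratio test on column r — row 1: 21/3 = 7; row 2: 9/4 = 9/4; row 3: 12/3 = 4; row 4: 4/4 = 1. Minimum is 1 at row 4 (s4 leaves); pivot element 4.
Pivot on row 4; the Z-row RHS becomes 0 − (-9)·1 = 9.

9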